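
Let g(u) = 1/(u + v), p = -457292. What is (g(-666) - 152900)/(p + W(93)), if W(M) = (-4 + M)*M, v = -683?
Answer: 206262101/605721235 ≈ 0.34052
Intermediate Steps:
W(M) = M*(-4 + M)
g(u) = 1/(-683 + u) (g(u) = 1/(u - 683) = 1/(-683 + u))
(g(-666) - 152900)/(p + W(93)) = (1/(-683 - 666) - 152900)/(-457292 + 93*(-4 + 93)) = (1/(-1349) - 152900)/(-457292 + 93*89) = (-1/1349 - 152900)/(-457292 + 8277) = -206262101/1349/(-449015) = -206262101/1349*(-1/449015) = 206262101/605721235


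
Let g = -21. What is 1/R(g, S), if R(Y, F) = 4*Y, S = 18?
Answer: -1/84 ≈ -0.011905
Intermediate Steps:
1/R(g, S) = 1/(4*(-21)) = 1/(-84) = -1/84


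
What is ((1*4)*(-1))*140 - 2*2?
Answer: -564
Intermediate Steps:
((1*4)*(-1))*140 - 2*2 = (4*(-1))*140 - 4 = -4*140 - 4 = -560 - 4 = -564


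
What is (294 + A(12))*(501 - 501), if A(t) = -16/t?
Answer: 0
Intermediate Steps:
(294 + A(12))*(501 - 501) = (294 - 16/12)*(501 - 501) = (294 - 16*1/12)*0 = (294 - 4/3)*0 = (878/3)*0 = 0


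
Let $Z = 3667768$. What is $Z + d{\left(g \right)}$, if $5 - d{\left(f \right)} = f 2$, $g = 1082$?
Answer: $3665609$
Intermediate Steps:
$d{\left(f \right)} = 5 - 2 f$ ($d{\left(f \right)} = 5 - f 2 = 5 - 2 f$)
$Z + d{\left(g \right)} = 3667768 + \left(5 - 2164\right) = 3667768 - 2159 = 3665609$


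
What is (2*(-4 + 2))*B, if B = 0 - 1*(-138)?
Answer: -552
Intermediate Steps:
B = 138 (B = 0 + 138 = 138)
(2*(-4 + 2))*B = (2*(-4 + 2))*138 = (2*(-2))*138 = -4*138 = -552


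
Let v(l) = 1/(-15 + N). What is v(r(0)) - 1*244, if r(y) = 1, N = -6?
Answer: -5125/21 ≈ -244.05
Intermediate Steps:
v(l) = -1/21 (v(l) = 1/(-15 - 6) = 1/(-21) = -1/21)
v(r(0)) - 1*244 = -1/21 - 1*244 = -1/21 - 244 = -5125/21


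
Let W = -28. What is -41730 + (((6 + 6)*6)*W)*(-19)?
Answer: -3426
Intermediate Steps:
-41730 + (((6 + 6)*6)*W)*(-19) = -41730 + (((6 + 6)*6)*(-28))*(-19) = -41730 + ((12*6)*(-28))*(-19) = -41730 + (72*(-28))*(-19) = -41730 - 2016*(-19) = -41730 + 38304 = -3426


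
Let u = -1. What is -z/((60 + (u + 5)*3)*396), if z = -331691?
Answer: 331691/28512 ≈ 11.633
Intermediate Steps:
-z/((60 + (u + 5)*3)*396) = -(-331691)/((60 + (-1 + 5)*3)*396) = -(-331691)/((60 + 4*3)*396) = -(-331691)/((60 + 12)*396) = -(-331691)/(72*396) = -(-331691)/28512 = -1*(-331691/28512) = 331691/28512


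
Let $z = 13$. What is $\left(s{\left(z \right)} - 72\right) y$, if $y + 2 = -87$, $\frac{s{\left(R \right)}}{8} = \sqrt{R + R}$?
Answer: $6408 - 712 \sqrt{26} \approx 2777.5$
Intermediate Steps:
$s{\left(R \right)} = 8 \sqrt{2} \sqrt{R}$ ($s{\left(R \right)} = 8 \sqrt{R + R} = 8 \sqrt{2 R} = 8 \sqrt{2} \sqrt{R}$)
$y = -89$ ($y = -2 - 87 = -89$)
$\left(s{\left(z \right)} - 72\right) y = \left(8 \sqrt{2} \sqrt{13} - 72\right) \left(-89\right) = \left(8 \sqrt{26} - 72\right) \left(-89\right) = \left(-72 + 8 \sqrt{26}\right) \left(-89\right) = 6408 - 712 \sqrt{26}$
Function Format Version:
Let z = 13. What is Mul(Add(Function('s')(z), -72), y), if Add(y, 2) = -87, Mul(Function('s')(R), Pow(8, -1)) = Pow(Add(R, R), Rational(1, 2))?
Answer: Add(6408, Mul(-712, Pow(26, Rational(1, 2)))) ≈ 2777.5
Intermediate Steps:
Function('s')(R) = Mul(8, Pow(2, Rational(1, 2)), Pow(R, Rational(1, 2))) (Function('s')(R) = Mul(8, Pow(Add(R, R), Rational(1, 2))) = Mul(8, Pow(Mul(2, R), Rational(1, 2))) = Mul(8, Mul(Pow(2, Rational(1, 2)), Pow(R, Rational(1, 2)))) = Mul(8, Pow(2, Rational(1, 2)), Pow(R, Rational(1, 2))))
y = -89 (y = Add(-2, -87) = -89)
Mul(Add(Function('s')(z), -72), y) = Mul(Add(Mul(8, Pow(2, Rational(1, 2)), Pow(13, Rational(1, 2))), -72), -89) = Mul(Add(Mul(8, Pow(26, Rational(1, 2))), -72), -89) = Mul(Add(-72, Mul(8, Pow(26, Rational(1, 2)))), -89) = Add(6408, Mul(-712, Pow(26, Rational(1, 2))))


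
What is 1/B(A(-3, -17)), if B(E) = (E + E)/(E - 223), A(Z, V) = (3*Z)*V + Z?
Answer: -73/300 ≈ -0.24333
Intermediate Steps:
A(Z, V) = Z + 3*V*Z (A(Z, V) = 3*V*Z + Z = Z + 3*V*Z)
B(E) = 2*E/(-223 + E) (B(E) = (2*E)/(-223 + E) = 2*E/(-223 + E))
1/B(A(-3, -17)) = 1/(2*(-3*(1 + 3*(-17)))/(-223 - 3*(1 + 3*(-17)))) = 1/(2*(-3*(1 - 51))/(-223 - 3*(1 - 51))) = 1/(2*(-3*(-50))/(-223 - 3*(-50))) = 1/(2*150/(-223 + 150)) = 1/(2*150/(-73)) = 1/(2*150*(-1/73)) = 1/(-300/73) = -73/300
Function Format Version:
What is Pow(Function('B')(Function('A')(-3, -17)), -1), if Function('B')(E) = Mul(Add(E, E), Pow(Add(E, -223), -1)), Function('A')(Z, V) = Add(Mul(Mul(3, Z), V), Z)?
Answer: Rational(-73, 300) ≈ -0.24333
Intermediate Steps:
Function('A')(Z, V) = Add(Z, Mul(3, V, Z)) (Function('A')(Z, V) = Add(Mul(3, V, Z), Z) = Add(Z, Mul(3, V, Z)))
Function('B')(E) = Mul(2, E, Pow(Add(-223, E), -1)) (Function('B')(E) = Mul(Mul(2, E), Pow(Add(-223, E), -1)) = Mul(2, E, Pow(Add(-223, E), -1)))
Pow(Function('B')(Function('A')(-3, -17)), -1) = Pow(Mul(2, Mul(-3, Add(1, Mul(3, -17))), Pow(Add(-223, Mul(-3, Add(1, Mul(3, -17)))), -1)), -1) = Pow(Mul(2, Mul(-3, Add(1, -51)), Pow(Add(-223, Mul(-3, Add(1, -51))), -1)), -1) = Pow(Mul(2, Mul(-3, -50), Pow(Add(-223, Mul(-3, -50)), -1)), -1) = Pow(Mul(2, 150, Pow(Add(-223, 150), -1)), -1) = Pow(Mul(2, 150, Pow(-73, -1)), -1) = Pow(Mul(2, 150, Rational(-1, 73)), -1) = Pow(Rational(-300, 73), -1) = Rational(-73, 300)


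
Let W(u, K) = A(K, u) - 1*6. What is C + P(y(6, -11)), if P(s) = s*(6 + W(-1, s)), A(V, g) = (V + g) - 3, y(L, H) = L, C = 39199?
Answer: 39211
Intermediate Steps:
A(V, g) = -3 + V + g
W(u, K) = -9 + K + u (W(u, K) = (-3 + K + u) - 1*6 = (-3 + K + u) - 6 = -9 + K + u)
P(s) = s*(-4 + s) (P(s) = s*(6 + (-9 + s - 1)) = s*(6 + (-10 + s)) = s*(-4 + s))
C + P(y(6, -11)) = 39199 + 6*(-4 + 6) = 39199 + 6*2 = 39199 + 12 = 39211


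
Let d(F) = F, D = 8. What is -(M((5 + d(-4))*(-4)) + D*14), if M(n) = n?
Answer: -108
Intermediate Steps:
-(M((5 + d(-4))*(-4)) + D*14) = -((5 - 4)*(-4) + 8*14) = -(1*(-4) + 112) = -(-4 + 112) = -1*108 = -108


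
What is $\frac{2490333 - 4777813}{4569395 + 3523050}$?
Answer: $- \frac{457496}{1618489} \approx -0.28267$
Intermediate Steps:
$\frac{2490333 - 4777813}{4569395 + 3523050} = - \frac{2287480}{8092445} = \left(-2287480\right) \frac{1}{8092445} = - \frac{457496}{1618489}$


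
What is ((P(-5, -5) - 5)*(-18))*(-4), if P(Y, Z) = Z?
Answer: -720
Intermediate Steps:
((P(-5, -5) - 5)*(-18))*(-4) = ((-5 - 5)*(-18))*(-4) = -10*(-18)*(-4) = 180*(-4) = -720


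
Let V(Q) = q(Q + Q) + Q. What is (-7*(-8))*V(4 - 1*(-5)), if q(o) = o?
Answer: 1512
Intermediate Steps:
V(Q) = 3*Q (V(Q) = (Q + Q) + Q = 2*Q + Q = 3*Q)
(-7*(-8))*V(4 - 1*(-5)) = (-7*(-8))*(3*(4 - 1*(-5))) = 56*(3*(4 + 5)) = 56*(3*9) = 56*27 = 1512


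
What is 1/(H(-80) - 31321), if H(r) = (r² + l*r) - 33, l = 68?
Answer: -1/30394 ≈ -3.2901e-5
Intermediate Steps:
H(r) = -33 + r² + 68*r (H(r) = (r² + 68*r) - 33 = -33 + r² + 68*r)
1/(H(-80) - 31321) = 1/((-33 + (-80)² + 68*(-80)) - 31321) = 1/((-33 + 6400 - 5440) - 31321) = 1/(927 - 31321) = 1/(-30394) = -1/30394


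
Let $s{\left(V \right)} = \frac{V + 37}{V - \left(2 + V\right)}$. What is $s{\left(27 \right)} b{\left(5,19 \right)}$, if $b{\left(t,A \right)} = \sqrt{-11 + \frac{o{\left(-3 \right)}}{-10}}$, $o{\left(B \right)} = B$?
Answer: $- \frac{16 i \sqrt{1070}}{5} \approx - 104.67 i$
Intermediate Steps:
$s{\left(V \right)} = - \frac{37}{2} - \frac{V}{2}$ ($s{\left(V \right)} = \frac{37 + V}{-2} = \left(37 + V\right) \left(- \frac{1}{2}\right) = - \frac{37}{2} - \frac{V}{2}$)
$b{\left(t,A \right)} = \frac{i \sqrt{1070}}{10}$ ($b{\left(t,A \right)} = \sqrt{-11 - \frac{3}{-10}} = \sqrt{-11 - - \frac{3}{10}} = \sqrt{-11 + \frac{3}{10}} = \sqrt{- \frac{107}{10}} = \frac{i \sqrt{1070}}{10}$)
$s{\left(27 \right)} b{\left(5,19 \right)} = \left(- \frac{37}{2} - \frac{27}{2}\right) \frac{i \sqrt{1070}}{10} = - 32 \frac{i \sqrt{1070}}{10} = - \frac{16 i \sqrt{1070}}{5}$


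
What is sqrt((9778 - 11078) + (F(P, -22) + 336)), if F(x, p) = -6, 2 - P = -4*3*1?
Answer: I*sqrt(970) ≈ 31.145*I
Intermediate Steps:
P = 14 (P = 2 - (-4*3) = 2 - (-12) = 2 - 1*(-12) = 2 + 12 = 14)
sqrt((9778 - 11078) + (F(P, -22) + 336)) = sqrt((9778 - 11078) + (-6 + 336)) = sqrt(-1300 + 330) = sqrt(-970) = I*sqrt(970)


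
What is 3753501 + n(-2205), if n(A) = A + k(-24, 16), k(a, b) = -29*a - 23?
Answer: 3751969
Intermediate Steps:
k(a, b) = -23 - 29*a
n(A) = 673 + A (n(A) = A + (-23 - 29*(-24)) = A + (-23 + 696) = A + 673 = 673 + A)
3753501 + n(-2205) = 3753501 + (673 - 2205) = 3753501 - 1532 = 3751969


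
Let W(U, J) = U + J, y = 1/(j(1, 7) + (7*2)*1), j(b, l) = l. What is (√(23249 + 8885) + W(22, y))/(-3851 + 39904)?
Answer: 463/757113 + √32134/36053 ≈ 0.0055836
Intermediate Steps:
y = 1/21 (y = 1/(7 + (7*2)*1) = 1/(7 + 14*1) = 1/(7 + 14) = 1/21 ≈ 0.047619)
W(U, J) = J + U
(√(23249 + 8885) + W(22, y))/(-3851 + 39904) = (√(23249 + 8885) + (1/21 + 22))/(-3851 + 39904) = (√32134 + 463/21)/36053 = (463/21 + √32134)*(1/36053) = 463/757113 + √32134/36053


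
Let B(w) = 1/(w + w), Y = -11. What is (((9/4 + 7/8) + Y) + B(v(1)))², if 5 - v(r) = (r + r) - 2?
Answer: 96721/1600 ≈ 60.451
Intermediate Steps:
v(r) = 7 - 2*r (v(r) = 5 - ((r + r) - 2) = 5 - (2*r - 2) = 5 - (-2 + 2*r) = 5 + (2 - 2*r) = 7 - 2*r)
B(w) = 1/(2*w)
(((9/4 + 7/8) + Y) + B(v(1)))² = (((9/4 + 7/8) - 11) + 1/(2*(7 - 2*1)))² = (((9*(¼) + 7*(⅛)) - 11) + 1/(2*(7 - 2)))² = (((9/4 + 7/8) - 11) + (½)/5)² = ((25/8 - 11) + (½)*(⅕))² = (-63/8 + ⅒)² = (-311/40)² = 96721/1600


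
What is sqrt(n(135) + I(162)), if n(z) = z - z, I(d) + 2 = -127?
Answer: I*sqrt(129) ≈ 11.358*I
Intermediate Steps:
I(d) = -129 (I(d) = -2 - 127 = -129)
n(z) = 0
sqrt(n(135) + I(162)) = sqrt(0 - 129) = sqrt(-129) = I*sqrt(129)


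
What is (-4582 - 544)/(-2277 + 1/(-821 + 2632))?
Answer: 4641593/2061823 ≈ 2.2512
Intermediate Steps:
(-4582 - 544)/(-2277 + 1/(-821 + 2632)) = -5126/(-2277 + 1/1811) = -5126/(-4123646/1811) = -5126*(-1811/4123646) = 4641593/2061823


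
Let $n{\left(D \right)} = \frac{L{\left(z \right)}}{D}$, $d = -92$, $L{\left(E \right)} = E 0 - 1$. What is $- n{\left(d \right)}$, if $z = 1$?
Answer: $- \frac{1}{92} \approx -0.01087$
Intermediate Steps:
$L{\left(E \right)} = -1$ ($L{\left(E \right)} = 0 - 1 = -1$)
$n{\left(D \right)} = - \frac{1}{D}$
$- n{\left(d \right)} = - \frac{-1}{-92} = - \frac{\left(-1\right) \left(-1\right)}{92} = \left(-1\right) \frac{1}{92} = - \frac{1}{92}$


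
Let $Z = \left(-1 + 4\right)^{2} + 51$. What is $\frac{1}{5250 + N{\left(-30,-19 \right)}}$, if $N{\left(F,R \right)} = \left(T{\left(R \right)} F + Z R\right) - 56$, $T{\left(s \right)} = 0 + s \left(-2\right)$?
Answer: $\frac{1}{2914} \approx 0.00034317$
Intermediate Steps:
$T{\left(s \right)} = - 2 s$ ($T{\left(s \right)} = 0 - 2 s = - 2 s$)
$Z = 60$ ($Z = 3^{2} + 51 = 9 + 51 = 60$)
$N{\left(F,R \right)} = -56 + 60 R - 2 F R$ ($N{\left(F,R \right)} = \left(- 2 R F + 60 R\right) - 56 = \left(- 2 F R + 60 R\right) - 56 = \left(60 R - 2 F R\right) - 56 = -56 + 60 R - 2 F R$)
$\frac{1}{5250 + N{\left(-30,-19 \right)}} = \frac{1}{5250 - \left(1196 + 1140\right)} = \frac{1}{5250 - 2336} = \frac{1}{2914}$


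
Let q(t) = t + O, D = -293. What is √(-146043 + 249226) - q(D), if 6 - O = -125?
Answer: 162 + √103183 ≈ 483.22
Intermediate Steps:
O = 131 (O = 6 - 1*(-125) = 6 + 125 = 131)
q(t) = 131 + t (q(t) = t + 131 = 131 + t)
√(-146043 + 249226) - q(D) = √(-146043 + 249226) - (131 - 293) = √103183 - 1*(-162) = √103183 + 162 = 162 + √103183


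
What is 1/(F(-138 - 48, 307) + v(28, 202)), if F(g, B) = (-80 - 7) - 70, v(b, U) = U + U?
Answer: 1/247 ≈ 0.0040486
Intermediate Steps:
v(b, U) = 2*U
F(g, B) = -157 (F(g, B) = -87 - 70 = -157)
1/(F(-138 - 48, 307) + v(28, 202)) = 1/(-157 + 2*202) = 1/(-157 + 404) = 1/247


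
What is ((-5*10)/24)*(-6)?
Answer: 25/2 ≈ 12.500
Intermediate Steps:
((-5*10)/24)*(-6) = ((1/24)*(-50))*(-6) = -25/12*(-6) = 25/2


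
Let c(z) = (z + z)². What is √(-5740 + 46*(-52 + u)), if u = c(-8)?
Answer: 2*√911 ≈ 60.366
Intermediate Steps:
c(z) = 4*z² (c(z) = (2*z)² = 4*z²)
u = 256 (u = 4*(-8)² = 4*64 = 256)
√(-5740 + 46*(-52 + u)) = √(-5740 + 46*(-52 + 256)) = √(-5740 + 46*204) = √(-5740 + 9384) = √3644 = 2*√911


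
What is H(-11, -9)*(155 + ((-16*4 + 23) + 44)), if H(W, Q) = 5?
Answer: 790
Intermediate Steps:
H(-11, -9)*(155 + ((-16*4 + 23) + 44)) = 5*(155 + ((-16*4 + 23) + 44)) = 5*(155 + ((-64 + 23) + 44)) = 5*(155 + (-41 + 44)) = 5*(155 + 3) = 5*158 = 790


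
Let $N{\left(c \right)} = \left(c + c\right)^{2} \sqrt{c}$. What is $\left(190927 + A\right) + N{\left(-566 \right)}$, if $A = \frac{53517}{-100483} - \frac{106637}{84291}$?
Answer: $\frac{1617100675099513}{8469812553} + 1281424 i \sqrt{566} \approx 1.9093 \cdot 10^{5} + 3.0486 \cdot 10^{7} i$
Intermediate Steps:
$N{\left(c \right)} = 4 c^{\frac{5}{2}}$ ($N{\left(c \right)} = \left(2 c\right)^{2} \sqrt{c} = 4 c^{2} \sqrt{c} = 4 c^{\frac{5}{2}}$)
$A = - \frac{15226207118}{8469812553}$ ($A = 53517 \left(- \frac{1}{100483}\right) - \frac{106637}{84291} = - \frac{53517}{100483} - \frac{106637}{84291} = - \frac{15226207118}{8469812553} \approx -1.7977$)
$\left(190927 + A\right) + N{\left(-566 \right)} = \left(190927 - \frac{15226207118}{8469812553}\right) + 4 \left(-566\right)^{\frac{5}{2}} = \frac{1617100675099513}{8469812553} + 4 \cdot 320356 i \sqrt{566} = \frac{1617100675099513}{8469812553} + 1281424 i \sqrt{566}$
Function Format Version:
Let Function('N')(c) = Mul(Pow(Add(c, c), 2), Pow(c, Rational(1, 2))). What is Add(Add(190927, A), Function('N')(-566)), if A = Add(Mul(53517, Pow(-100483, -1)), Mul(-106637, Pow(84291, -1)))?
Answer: Add(Rational(1617100675099513, 8469812553), Mul(1281424, I, Pow(566, Rational(1, 2)))) ≈ Add(1.9093e+5, Mul(3.0486e+7, I))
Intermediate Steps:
Function('N')(c) = Mul(4, Pow(c, Rational(5, 2))) (Function('N')(c) = Mul(Pow(Mul(2, c), 2), Pow(c, Rational(1, 2))) = Mul(Mul(4, Pow(c, 2)), Pow(c, Rational(1, 2))) = Mul(4, Pow(c, Rational(5, 2))))
A = Rational(-15226207118, 8469812553) (A = Add(Mul(53517, Rational(-1, 100483)), Mul(-106637, Rational(1, 84291))) = Add(Rational(-53517, 100483), Rational(-106637, 84291)) = Rational(-15226207118, 8469812553) ≈ -1.7977)
Add(Add(190927, A), Function('N')(-566)) = Add(Add(190927, Rational(-15226207118, 8469812553)), Mul(4, Pow(-566, Rational(5, 2)))) = Add(Rational(1617100675099513, 8469812553), Mul(4, Mul(320356, I, Pow(566, Rational(1, 2))))) = Add(Rational(1617100675099513, 8469812553), Mul(1281424, I, Pow(566, Rational(1, 2))))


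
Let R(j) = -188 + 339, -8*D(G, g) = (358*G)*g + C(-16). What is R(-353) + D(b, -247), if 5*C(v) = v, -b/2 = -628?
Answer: 69415167/5 ≈ 1.3883e+7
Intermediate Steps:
b = 1256 (b = -2*(-628) = 1256)
C(v) = v/5
D(G, g) = ⅖ - 179*G*g/4 (D(G, g) = -((358*G)*g + (⅕)*(-16))/8 = -(358*G*g - 16/5)/8 = -(-16/5 + 358*G*g)/8 = ⅖ - 179*G*g/4)
R(j) = 151
R(-353) + D(b, -247) = 151 + (⅖ - 179/4*1256*(-247)) = 151 + (⅖ + 13882882) = 151 + 69414412/5 = 69415167/5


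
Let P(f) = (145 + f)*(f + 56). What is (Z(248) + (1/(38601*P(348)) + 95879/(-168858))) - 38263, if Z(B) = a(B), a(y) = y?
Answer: -2741810641092259765/72123364167732 ≈ -38016.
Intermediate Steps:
P(f) = (56 + f)*(145 + f) (P(f) = (145 + f)*(56 + f) = (56 + f)*(145 + f))
Z(B) = B
(Z(248) + (1/(38601*P(348)) + 95879/(-168858))) - 38263 = (248 + (1/(38601*(8120 + 348² + 201*348)) + 95879/(-168858))) - 38263 = (248 + (1/(38601*(8120 + 121104 + 69948)) + 95879*(-1/168858))) - 38263 = (248 + ((1/38601)/199172 - 95879/168858)) - 38263 = (248 + ((1/38601)*(1/199172) - 95879/168858)) - 38263 = (248 + (1/7688238372 - 95879/168858)) - 38263 = (248 - 40952255927785/72123364167732) - 38263 = 17845642057669751/72123364167732 - 38263 = -2741810641092259765/72123364167732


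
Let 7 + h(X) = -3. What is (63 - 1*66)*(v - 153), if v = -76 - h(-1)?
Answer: 657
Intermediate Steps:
h(X) = -10 (h(X) = -7 - 3 = -10)
v = -66 (v = -76 - 1*(-10) = -76 + 10 = -66)
(63 - 1*66)*(v - 153) = (63 - 1*66)*(-66 - 153) = (63 - 66)*(-219) = -3*(-219) = 657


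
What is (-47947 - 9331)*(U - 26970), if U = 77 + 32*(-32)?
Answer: 1599029926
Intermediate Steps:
U = -947 (U = 77 - 1024 = -947)
(-47947 - 9331)*(U - 26970) = (-47947 - 9331)*(-947 - 26970) = -57278*(-27917) = 1599029926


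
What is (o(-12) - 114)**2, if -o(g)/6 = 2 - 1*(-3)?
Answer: 20736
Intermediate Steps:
o(g) = -30 (o(g) = -6*(2 - 1*(-3)) = -6*(2 + 3) = -6*5 = -30)
(o(-12) - 114)**2 = (-30 - 114)**2 = (-144)**2 = 20736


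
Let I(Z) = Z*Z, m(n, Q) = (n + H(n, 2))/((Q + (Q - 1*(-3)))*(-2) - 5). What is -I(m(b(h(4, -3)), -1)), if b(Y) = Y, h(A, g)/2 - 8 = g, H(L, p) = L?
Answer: -400/49 ≈ -8.1633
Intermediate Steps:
h(A, g) = 16 + 2*g
m(n, Q) = 2*n/(-11 - 4*Q) (m(n, Q) = (n + n)/((Q + (Q - 1*(-3)))*(-2) - 5) = (2*n)/((Q + (Q + 3))*(-2) - 5) = (2*n)/((Q + (3 + Q))*(-2) - 5) = (2*n)/((3 + 2*Q)*(-2) - 5) = (2*n)/((-6 - 4*Q) - 5) = (2*n)/(-11 - 4*Q) = 2*n/(-11 - 4*Q))
I(Z) = Z²
-I(m(b(h(4, -3)), -1)) = -(-2*(16 + 2*(-3))/(11 + 4*(-1)))² = -(-2*(16 - 6)/(11 - 4))² = -(-2*10/7)² = -(-2*10*⅐)² = -(-20/7)² = -1*400/49 = -400/49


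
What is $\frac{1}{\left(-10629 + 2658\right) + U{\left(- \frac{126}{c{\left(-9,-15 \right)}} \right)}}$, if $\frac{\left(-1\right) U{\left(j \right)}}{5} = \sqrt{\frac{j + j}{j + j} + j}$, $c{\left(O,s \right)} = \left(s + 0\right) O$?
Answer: $- \frac{23913}{190610518} + \frac{\sqrt{15}}{190610518} \approx -0.00012543$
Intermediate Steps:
$c{\left(O,s \right)} = O s$ ($c{\left(O,s \right)} = s O = O s$)
$U{\left(j \right)} = - 5 \sqrt{1 + j}$ ($U{\left(j \right)} = - 5 \sqrt{\frac{j + j}{j + j} + j} = - 5 \sqrt{\frac{2 j}{2 j} + j} = - 5 \sqrt{2 j \frac{1}{2 j} + j} = - 5 \sqrt{1 + j}$)
$\frac{1}{\left(-10629 + 2658\right) + U{\left(- \frac{126}{c{\left(-9,-15 \right)}} \right)}} = \frac{1}{\left(-10629 + 2658\right) - 5 \sqrt{1 - \frac{126}{\left(-9\right) \left(-15\right)}}} = \frac{1}{-7971 - 5 \sqrt{1 - \frac{126}{135}}} = \frac{1}{-7971 - 5 \sqrt{1 - \frac{14}{15}}} = \frac{1}{-7971 - \frac{5}{\sqrt{15}}} = \frac{1}{-7971 - 5 \frac{\sqrt{15}}{15}} = \frac{1}{-7971 - \frac{\sqrt{15}}{3}}$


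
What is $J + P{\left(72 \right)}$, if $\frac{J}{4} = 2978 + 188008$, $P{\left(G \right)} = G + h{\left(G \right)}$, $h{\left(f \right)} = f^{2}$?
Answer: $769200$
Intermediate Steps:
$P{\left(G \right)} = G + G^{2}$
$J = 763944$ ($J = 4 \left(2978 + 188008\right) = 4 \cdot 190986 = 763944$)
$J + P{\left(72 \right)} = 763944 + 72 \left(1 + 72\right) = 763944 + 72 \cdot 73 = 763944 + 5256 = 769200$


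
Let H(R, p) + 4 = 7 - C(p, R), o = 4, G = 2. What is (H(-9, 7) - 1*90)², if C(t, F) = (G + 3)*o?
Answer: 11449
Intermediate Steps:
C(t, F) = 20 (C(t, F) = (2 + 3)*4 = 5*4 = 20)
H(R, p) = -17 (H(R, p) = -4 + (7 - 1*20) = -4 + (7 - 20) = -4 - 13 = -17)
(H(-9, 7) - 1*90)² = (-17 - 1*90)² = (-17 - 90)² = (-107)² = 11449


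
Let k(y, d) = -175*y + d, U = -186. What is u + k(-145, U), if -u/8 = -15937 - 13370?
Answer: 259645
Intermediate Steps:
k(y, d) = d - 175*y
u = 234456 (u = -8*(-15937 - 13370) = -8*(-29307) = 234456)
u + k(-145, U) = 234456 + (-186 - 175*(-145)) = 234456 + (-186 + 25375) = 234456 + 25189 = 259645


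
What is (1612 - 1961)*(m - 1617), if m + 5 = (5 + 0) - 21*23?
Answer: 732900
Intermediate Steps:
m = -483 (m = -5 + ((5 + 0) - 21*23) = -5 + (5 - 483) = -5 - 478 = -483)
(1612 - 1961)*(m - 1617) = (1612 - 1961)*(-483 - 1617) = -349*(-2100) = 732900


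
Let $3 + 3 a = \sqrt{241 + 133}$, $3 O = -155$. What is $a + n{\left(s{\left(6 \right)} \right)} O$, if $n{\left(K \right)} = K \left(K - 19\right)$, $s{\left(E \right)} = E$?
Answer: $4029 + \frac{\sqrt{374}}{3} \approx 4035.4$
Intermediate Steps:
$O = - \frac{155}{3}$ ($O = \frac{1}{3} \left(-155\right) = - \frac{155}{3} \approx -51.667$)
$n{\left(K \right)} = K \left(-19 + K\right)$
$a = -1 + \frac{\sqrt{374}}{3}$ ($a = -1 + \frac{\sqrt{241 + 133}}{3} = -1 + \frac{\sqrt{374}}{3} \approx 5.4464$)
$a + n{\left(s{\left(6 \right)} \right)} O = \left(-1 + \frac{\sqrt{374}}{3}\right) + 6 \left(-19 + 6\right) \left(- \frac{155}{3}\right) = \left(-1 + \frac{\sqrt{374}}{3}\right) + 6 \left(-13\right) \left(- \frac{155}{3}\right) = \left(-1 + \frac{\sqrt{374}}{3}\right) - -4030 = \left(-1 + \frac{\sqrt{374}}{3}\right) + 4030 = 4029 + \frac{\sqrt{374}}{3}$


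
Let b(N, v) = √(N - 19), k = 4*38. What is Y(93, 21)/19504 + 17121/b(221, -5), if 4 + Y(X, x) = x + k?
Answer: 169/19504 + 17121*√202/202 ≈ 1204.6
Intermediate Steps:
k = 152
Y(X, x) = 148 + x (Y(X, x) = -4 + (x + 152) = -4 + (152 + x) = 148 + x)
b(N, v) = √(-19 + N)
Y(93, 21)/19504 + 17121/b(221, -5) = (148 + 21)/19504 + 17121/(√(-19 + 221)) = 169*(1/19504) + 17121/(√202) = 169/19504 + 17121*(√202/202) = 169/19504 + 17121*√202/202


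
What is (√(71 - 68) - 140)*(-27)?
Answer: 3780 - 27*√3 ≈ 3733.2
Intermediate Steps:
(√(71 - 68) - 140)*(-27) = (√3 - 140)*(-27) = (-140 + √3)*(-27) = 3780 - 27*√3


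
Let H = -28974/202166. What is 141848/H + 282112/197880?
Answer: -118220114021224/119445315 ≈ -9.8974e+5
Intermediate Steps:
H = -14487/101083 (H = -28974*1/202166 = -14487/101083 ≈ -0.14332)
141848/H + 282112/197880 = 141848/(-14487/101083) + 282112/197880 = 141848*(-101083/14487) + 282112*(1/197880) = -14338421384/14487 + 35264/24735 = -118220114021224/119445315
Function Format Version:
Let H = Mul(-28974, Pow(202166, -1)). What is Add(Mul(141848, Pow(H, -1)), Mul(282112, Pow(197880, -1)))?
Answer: Rational(-118220114021224, 119445315) ≈ -9.8974e+5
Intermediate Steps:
H = Rational(-14487, 101083) (H = Mul(-28974, Rational(1, 202166)) = Rational(-14487, 101083) ≈ -0.14332)
Add(Mul(141848, Pow(H, -1)), Mul(282112, Pow(197880, -1))) = Add(Mul(141848, Pow(Rational(-14487, 101083), -1)), Mul(282112, Pow(197880, -1))) = Add(Mul(141848, Rational(-101083, 14487)), Mul(282112, Rational(1, 197880))) = Add(Rational(-14338421384, 14487), Rational(35264, 24735)) = Rational(-118220114021224, 119445315)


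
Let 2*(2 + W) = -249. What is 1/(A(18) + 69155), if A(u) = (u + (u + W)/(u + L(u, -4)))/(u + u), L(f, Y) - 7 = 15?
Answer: 2880/199167623 ≈ 1.4460e-5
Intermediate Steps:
W = -253/2 (W = -2 + (1/2)*(-249) = -2 - 249/2 = -253/2 ≈ -126.50)
L(f, Y) = 22 (L(f, Y) = 7 + 15 = 22)
A(u) = (u + (-253/2 + u)/(22 + u))/(2*u) (A(u) = (u + (u - 253/2)/(u + 22))/(u + u) = (u + (-253/2 + u)/(22 + u))/((2*u)) = (u + (-253/2 + u)/(22 + u))*(1/(2*u)) = (u + (-253/2 + u)/(22 + u))/(2*u))
1/(A(18) + 69155) = 1/((1/4)*(-253 + 2*18**2 + 46*18)/(18*(22 + 18)) + 69155) = 1/((1/4)*(1/18)*(-253 + 2*324 + 828)/40 + 69155) = 1/((1/4)*(1/18)*(1/40)*(-253 + 648 + 828) + 69155) = 1/((1/4)*(1/18)*(1/40)*1223 + 69155) = 1/(1223/2880 + 69155) = 1/(199167623/2880) = 2880/199167623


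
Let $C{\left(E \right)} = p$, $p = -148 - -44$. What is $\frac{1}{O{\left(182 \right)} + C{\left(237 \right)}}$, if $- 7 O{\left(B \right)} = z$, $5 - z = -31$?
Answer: $- \frac{7}{764} \approx -0.0091623$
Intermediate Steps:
$p = -104$ ($p = -148 + 44 = -104$)
$z = 36$ ($z = 5 - -31 = 5 + 31 = 36$)
$O{\left(B \right)} = - \frac{36}{7}$ ($O{\left(B \right)} = \left(- \frac{1}{7}\right) 36 = - \frac{36}{7}$)
$C{\left(E \right)} = -104$
$\frac{1}{O{\left(182 \right)} + C{\left(237 \right)}} = \frac{1}{- \frac{36}{7} - 104} = \frac{1}{- \frac{764}{7}} = - \frac{7}{764}$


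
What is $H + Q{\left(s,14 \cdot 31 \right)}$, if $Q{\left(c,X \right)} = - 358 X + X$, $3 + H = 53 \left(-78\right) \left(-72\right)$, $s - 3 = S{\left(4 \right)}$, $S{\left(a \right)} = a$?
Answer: $142707$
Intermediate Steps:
$s = 7$ ($s = 3 + 4 = 7$)
$H = 297645$ ($H = -3 + 53 \left(-78\right) \left(-72\right) = -3 - -297648 = -3 + 297648 = 297645$)
$Q{\left(c,X \right)} = - 357 X$
$H + Q{\left(s,14 \cdot 31 \right)} = 297645 - 357 \cdot 14 \cdot 31 = 297645 - 154938 = 142707$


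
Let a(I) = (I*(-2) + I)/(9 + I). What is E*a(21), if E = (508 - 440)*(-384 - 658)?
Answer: 247996/5 ≈ 49599.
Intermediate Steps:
a(I) = -I/(9 + I) (a(I) = (-2*I + I)/(9 + I) = (-I)/(9 + I) = -I/(9 + I))
E = -70856 (E = 68*(-1042) = -70856)
E*a(21) = -(-70856)*21/(9 + 21) = -(-70856)*21/30 = -70856*(-7/10) = 247996/5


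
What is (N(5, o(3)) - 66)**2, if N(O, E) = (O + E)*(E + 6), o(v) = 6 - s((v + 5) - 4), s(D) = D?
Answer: 100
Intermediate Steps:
o(v) = 5 - v (o(v) = 6 - ((v + 5) - 4) = 6 - ((5 + v) - 4) = 6 - (1 + v) = 6 + (-1 - v) = 5 - v)
N(O, E) = (6 + E)*(E + O) (N(O, E) = (E + O)*(6 + E) = (6 + E)*(E + O))
(N(5, o(3)) - 66)**2 = (((5 - 1*3)**2 + 6*(5 - 1*3) + 6*5 + (5 - 1*3)*5) - 66)**2 = (((5 - 3)**2 + 6*(5 - 3) + 30 + (5 - 3)*5) - 66)**2 = ((2**2 + 6*2 + 30 + 2*5) - 66)**2 = ((4 + 12 + 30 + 10) - 66)**2 = (56 - 66)**2 = (-10)**2 = 100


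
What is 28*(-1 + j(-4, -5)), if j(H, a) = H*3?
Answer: -364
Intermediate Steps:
j(H, a) = 3*H
28*(-1 + j(-4, -5)) = 28*(-1 + 3*(-4)) = 28*(-1 - 12) = 28*(-13) = -364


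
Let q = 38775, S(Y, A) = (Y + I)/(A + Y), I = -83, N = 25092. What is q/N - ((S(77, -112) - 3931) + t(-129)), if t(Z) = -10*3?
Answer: 1159945331/292740 ≈ 3962.4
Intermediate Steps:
t(Z) = -30
S(Y, A) = (-83 + Y)/(A + Y) (S(Y, A) = (Y - 83)/(A + Y) = (-83 + Y)/(A + Y))
q/N - ((S(77, -112) - 3931) + t(-129)) = 38775/25092 - (((-83 + 77)/(-112 + 77) - 3931) - 30) = 38775*(1/25092) - ((-6/(-35) - 3931) - 30) = 12925/8364 - ((-1/35*(-6) - 3931) - 30) = 12925/8364 - ((6/35 - 3931) - 30) = 12925/8364 - (-137579/35 - 30) = 12925/8364 - 1*(-138629/35) = 12925/8364 + 138629/35 = 1159945331/292740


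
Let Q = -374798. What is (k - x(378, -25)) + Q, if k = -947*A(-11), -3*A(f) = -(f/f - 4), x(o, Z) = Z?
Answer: -373826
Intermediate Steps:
A(f) = -1 (A(f) = -(-1)*(f/f - 4)/3 = -(-1)*(1 - 4)/3 = -(-1)*(-3)/3 = -⅓*3 = -1)
k = 947 (k = -947*(-1) = 947)
(k - x(378, -25)) + Q = (947 - 1*(-25)) - 374798 = (947 + 25) - 374798 = 972 - 374798 = -373826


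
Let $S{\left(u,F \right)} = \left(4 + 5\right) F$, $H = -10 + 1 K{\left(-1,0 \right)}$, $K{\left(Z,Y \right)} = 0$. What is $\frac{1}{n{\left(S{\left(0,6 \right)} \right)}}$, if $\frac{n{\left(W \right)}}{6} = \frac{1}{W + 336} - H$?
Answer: $\frac{65}{3901} \approx 0.016662$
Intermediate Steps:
$H = -10$ ($H = -10 + 1 \cdot 0 = -10 + 0 = -10$)
$S{\left(u,F \right)} = 9 F$
$n{\left(W \right)} = 60 + \frac{6}{336 + W}$ ($n{\left(W \right)} = 6 \left(\frac{1}{W + 336} - -10\right) = 6 \left(\frac{1}{336 + W} + 10\right) = 6 \left(10 + \frac{1}{336 + W}\right) = 60 + \frac{6}{336 + W}$)
$\frac{1}{n{\left(S{\left(0,6 \right)} \right)}} = \frac{1}{6 \frac{1}{336 + 9 \cdot 6} \left(3361 + 10 \cdot 9 \cdot 6\right)} = \frac{1}{6 \frac{1}{336 + 54} \left(3361 + 10 \cdot 54\right)} = \frac{1}{6 \cdot \frac{1}{390} \left(3361 + 540\right)} = \frac{1}{6 \cdot \frac{1}{390} \cdot 3901} = \frac{1}{\frac{3901}{65}} = \frac{65}{3901}$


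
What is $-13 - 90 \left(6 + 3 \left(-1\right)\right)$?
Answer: $-283$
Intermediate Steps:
$-13 - 90 \left(6 + 3 \left(-1\right)\right) = -13 - 90 \left(6 - 3\right) = -13 - 270 = -283$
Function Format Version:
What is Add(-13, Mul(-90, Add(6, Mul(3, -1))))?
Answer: -283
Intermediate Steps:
Add(-13, Mul(-90, Add(6, Mul(3, -1)))) = Add(-13, Mul(-90, Add(6, -3))) = Add(-13, Mul(-90, 3)) = Add(-13, -270) = -283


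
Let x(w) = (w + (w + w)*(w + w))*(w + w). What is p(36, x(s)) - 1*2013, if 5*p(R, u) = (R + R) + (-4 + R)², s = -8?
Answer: -8969/5 ≈ -1793.8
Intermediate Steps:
x(w) = 2*w*(w + 4*w²) (x(w) = (w + (2*w)*(2*w))*(2*w) = (w + 4*w²)*(2*w) = 2*w*(w + 4*w²))
p(R, u) = (-4 + R)²/5 + 2*R/5 (p(R, u) = ((R + R) + (-4 + R)²)/5 = (2*R + (-4 + R)²)/5 = ((-4 + R)² + 2*R)/5 = (-4 + R)²/5 + 2*R/5)
p(36, x(s)) - 1*2013 = ((-4 + 36)²/5 + (⅖)*36) - 1*2013 = ((⅕)*32² + 72/5) - 2013 = ((⅕)*1024 + 72/5) - 2013 = (1024/5 + 72/5) - 2013 = 1096/5 - 2013 = -8969/5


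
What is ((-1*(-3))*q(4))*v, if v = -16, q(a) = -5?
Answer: 240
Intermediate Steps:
((-1*(-3))*q(4))*v = (-1*(-3)*(-5))*(-16) = (3*(-5))*(-16) = -15*(-16) = 240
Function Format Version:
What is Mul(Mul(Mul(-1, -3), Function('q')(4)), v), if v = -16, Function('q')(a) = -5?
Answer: 240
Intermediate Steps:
Mul(Mul(Mul(-1, -3), Function('q')(4)), v) = Mul(Mul(Mul(-1, -3), -5), -16) = Mul(Mul(3, -5), -16) = Mul(-15, -16) = 240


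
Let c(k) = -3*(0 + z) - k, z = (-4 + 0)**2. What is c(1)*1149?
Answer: -56301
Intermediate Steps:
z = 16 (z = (-4)**2 = 16)
c(k) = -48 - k (c(k) = -3*(0 + 16) - k = -3*16 - k = -48 - k)
c(1)*1149 = (-48 - 1*1)*1149 = (-48 - 1)*1149 = -49*1149 = -56301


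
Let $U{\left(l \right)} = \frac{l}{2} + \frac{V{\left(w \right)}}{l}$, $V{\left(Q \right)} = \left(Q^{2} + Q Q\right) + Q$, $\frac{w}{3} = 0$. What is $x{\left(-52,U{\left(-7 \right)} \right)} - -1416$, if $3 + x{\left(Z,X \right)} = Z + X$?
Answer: $\frac{2715}{2} \approx 1357.5$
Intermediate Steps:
$w = 0$ ($w = 3 \cdot 0 = 0$)
$V{\left(Q \right)} = Q + 2 Q^{2}$ ($V{\left(Q \right)} = \left(Q^{2} + Q^{2}\right) + Q = 2 Q^{2} + Q = Q + 2 Q^{2}$)
$U{\left(l \right)} = \frac{l}{2}$ ($U{\left(l \right)} = \frac{l}{2} + \frac{0 \left(1 + 2 \cdot 0\right)}{l} = l \frac{1}{2} + \frac{0 \left(1 + 0\right)}{l} = \frac{l}{2} + \frac{0 \cdot 1}{l} = \frac{l}{2} + \frac{0}{l} = \frac{l}{2} + 0 = \frac{l}{2}$)
$x{\left(Z,X \right)} = -3 + X + Z$ ($x{\left(Z,X \right)} = -3 + \left(Z + X\right) = -3 + \left(X + Z\right) = -3 + X + Z$)
$x{\left(-52,U{\left(-7 \right)} \right)} - -1416 = \left(-3 + \frac{1}{2} \left(-7\right) - 52\right) - -1416 = \left(-3 - \frac{7}{2} - 52\right) + 1416 = - \frac{117}{2} + 1416 = \frac{2715}{2}$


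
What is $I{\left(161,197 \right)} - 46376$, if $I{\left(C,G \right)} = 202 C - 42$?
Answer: $-13896$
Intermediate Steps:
$I{\left(C,G \right)} = -42 + 202 C$
$I{\left(161,197 \right)} - 46376 = \left(-42 + 202 \cdot 161\right) - 46376 = \left(-42 + 32522\right) - 46376 = 32480 - 46376 = -13896$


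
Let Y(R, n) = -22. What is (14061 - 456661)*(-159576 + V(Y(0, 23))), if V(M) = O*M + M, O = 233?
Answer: 72906842400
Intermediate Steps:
V(M) = 234*M (V(M) = 233*M + M = 234*M)
(14061 - 456661)*(-159576 + V(Y(0, 23))) = (14061 - 456661)*(-159576 + 234*(-22)) = -442600*(-159576 - 5148) = -442600*(-164724) = 72906842400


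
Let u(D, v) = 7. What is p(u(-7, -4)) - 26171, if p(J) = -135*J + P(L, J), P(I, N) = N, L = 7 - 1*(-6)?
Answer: -27109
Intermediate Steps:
L = 13 (L = 7 + 6 = 13)
p(J) = -134*J (p(J) = -135*J + J = -134*J)
p(u(-7, -4)) - 26171 = -134*7 - 26171 = -938 - 26171 = -27109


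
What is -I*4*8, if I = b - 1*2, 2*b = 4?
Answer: 0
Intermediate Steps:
b = 2 (b = (1/2)*4 = 2)
I = 0 (I = 2 - 1*2 = 2 - 2 = 0)
-I*4*8 = -0*4*8 = -0*8 = -1*0 = 0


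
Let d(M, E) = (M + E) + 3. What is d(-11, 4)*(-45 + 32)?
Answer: 52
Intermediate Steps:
d(M, E) = 3 + E + M (d(M, E) = (E + M) + 3 = 3 + E + M)
d(-11, 4)*(-45 + 32) = (3 + 4 - 11)*(-45 + 32) = -4*(-13) = 52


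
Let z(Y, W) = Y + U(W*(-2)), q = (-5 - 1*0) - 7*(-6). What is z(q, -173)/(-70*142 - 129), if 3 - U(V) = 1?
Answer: -39/10069 ≈ -0.0038733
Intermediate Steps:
U(V) = 2 (U(V) = 3 - 1*1 = 3 - 1 = 2)
q = 37 (q = (-5 + 0) + 42 = -5 + 42 = 37)
z(Y, W) = 2 + Y (z(Y, W) = Y + 2 = 2 + Y)
z(q, -173)/(-70*142 - 129) = (2 + 37)/(-70*142 - 129) = 39/(-9940 - 129) = 39/(-10069) = 39*(-1/10069) = -39/10069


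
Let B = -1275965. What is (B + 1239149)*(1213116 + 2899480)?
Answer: -151409334336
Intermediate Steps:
(B + 1239149)*(1213116 + 2899480) = (-1275965 + 1239149)*(1213116 + 2899480) = -36816*4112596 = -151409334336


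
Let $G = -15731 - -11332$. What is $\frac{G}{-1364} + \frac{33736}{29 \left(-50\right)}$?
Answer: $- \frac{19818677}{988900} \approx -20.041$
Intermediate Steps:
$G = -4399$ ($G = -15731 + 11332 = -4399$)
$\frac{G}{-1364} + \frac{33736}{29 \left(-50\right)} = - \frac{4399}{-1364} + \frac{33736}{29 \left(-50\right)} = \left(-4399\right) \left(- \frac{1}{1364}\right) + \frac{33736}{-1450} = \frac{4399}{1364} + 33736 \left(- \frac{1}{1450}\right) = \frac{4399}{1364} - \frac{16868}{725} = - \frac{19818677}{988900}$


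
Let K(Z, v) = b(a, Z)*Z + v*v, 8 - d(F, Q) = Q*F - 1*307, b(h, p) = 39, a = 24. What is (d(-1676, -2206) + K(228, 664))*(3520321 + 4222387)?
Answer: -25141757510324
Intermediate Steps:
d(F, Q) = 315 - F*Q (d(F, Q) = 8 - (Q*F - 1*307) = 8 - (F*Q - 307) = 8 - (-307 + F*Q) = 8 + (307 - F*Q) = 315 - F*Q)
K(Z, v) = v² + 39*Z (K(Z, v) = 39*Z + v*v = 39*Z + v² = v² + 39*Z)
(d(-1676, -2206) + K(228, 664))*(3520321 + 4222387) = ((315 - 1*(-1676)*(-2206)) + (664² + 39*228))*(3520321 + 4222387) = ((315 - 3697256) + (440896 + 8892))*7742708 = (-3696941 + 449788)*7742708 = -3247153*7742708 = -25141757510324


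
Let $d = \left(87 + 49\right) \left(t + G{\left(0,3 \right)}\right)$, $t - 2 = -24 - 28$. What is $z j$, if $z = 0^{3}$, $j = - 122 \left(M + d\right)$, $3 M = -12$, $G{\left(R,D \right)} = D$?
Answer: $0$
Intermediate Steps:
$t = -50$ ($t = 2 - 52 = -50$)
$d = -6392$ ($d = \left(87 + 49\right) \left(-50 + 3\right) = 136 \left(-47\right) = -6392$)
$M = -4$ ($M = \frac{1}{3} \left(-12\right) = -4$)
$j = 780312$ ($j = - 122 \left(-4 - 6392\right) = \left(-122\right) \left(-6396\right) = 780312$)
$z = 0$
$z j = 0 \cdot 780312 = 0$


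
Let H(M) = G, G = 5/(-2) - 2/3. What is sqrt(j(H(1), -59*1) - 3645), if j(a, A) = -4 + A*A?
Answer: 2*I*sqrt(42) ≈ 12.961*I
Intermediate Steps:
G = -19/6 (G = 5*(-1/2) - 2*1/3 = -5/2 - 2/3 = -19/6 ≈ -3.1667)
H(M) = -19/6
j(a, A) = -4 + A**2
sqrt(j(H(1), -59*1) - 3645) = sqrt((-4 + (-59*1)**2) - 3645) = sqrt((-4 + (-59)**2) - 3645) = sqrt((-4 + 3481) - 3645) = sqrt(3477 - 3645) = sqrt(-168) = 2*I*sqrt(42)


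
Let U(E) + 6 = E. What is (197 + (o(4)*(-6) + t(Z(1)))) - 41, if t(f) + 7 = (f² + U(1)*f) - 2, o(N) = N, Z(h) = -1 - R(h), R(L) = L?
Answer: 137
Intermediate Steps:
U(E) = -6 + E
Z(h) = -1 - h
t(f) = -9 + f² - 5*f (t(f) = -7 + ((f² + (-6 + 1)*f) - 2) = -7 + ((f² - 5*f) - 2) = -7 + (-2 + f² - 5*f) = -9 + f² - 5*f)
(197 + (o(4)*(-6) + t(Z(1)))) - 41 = (197 + (4*(-6) + (-9 + (-1 - 1*1)² - 5*(-1 - 1*1)))) - 41 = (197 + (-24 + (-9 + (-1 - 1)² - 5*(-1 - 1)))) - 41 = (197 + (-24 + (-9 + (-2)² - 5*(-2)))) - 41 = (197 + (-24 + (-9 + 4 + 10))) - 41 = (197 + (-24 + 5)) - 41 = (197 - 19) - 41 = 178 - 41 = 137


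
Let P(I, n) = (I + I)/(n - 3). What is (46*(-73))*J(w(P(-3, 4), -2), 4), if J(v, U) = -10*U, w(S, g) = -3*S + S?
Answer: 134320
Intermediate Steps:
P(I, n) = 2*I/(-3 + n) (P(I, n) = (2*I)/(-3 + n) = 2*I/(-3 + n))
w(S, g) = -2*S
(46*(-73))*J(w(P(-3, 4), -2), 4) = (46*(-73))*(-10*4) = -3358*(-40) = 134320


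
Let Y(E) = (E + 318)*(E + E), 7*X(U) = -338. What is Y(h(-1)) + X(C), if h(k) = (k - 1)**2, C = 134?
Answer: 17694/7 ≈ 2527.7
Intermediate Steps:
h(k) = (-1 + k)**2
X(U) = -338/7 (X(U) = (1/7)*(-338) = -338/7)
Y(E) = 2*E*(318 + E) (Y(E) = (318 + E)*(2*E) = 2*E*(318 + E))
Y(h(-1)) + X(C) = 2*(-1 - 1)**2*(318 + (-1 - 1)**2) - 338/7 = 2*(-2)**2*(318 + (-2)**2) - 338/7 = 2*4*(318 + 4) - 338/7 = 2*4*322 - 338/7 = 2576 - 338/7 = 17694/7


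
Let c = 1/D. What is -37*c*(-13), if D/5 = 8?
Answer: 481/40 ≈ 12.025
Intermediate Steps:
D = 40 (D = 5*8 = 40)
c = 1/40 ≈ 0.025000
-37*c*(-13) = -37*1/40*(-13) = -37/40*(-13) = 481/40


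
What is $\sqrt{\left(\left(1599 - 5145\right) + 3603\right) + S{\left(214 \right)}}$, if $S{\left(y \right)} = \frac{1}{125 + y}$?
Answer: $\frac{2 \sqrt{1637709}}{339} \approx 7.55$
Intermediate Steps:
$\sqrt{\left(\left(1599 - 5145\right) + 3603\right) + S{\left(214 \right)}} = \sqrt{\left(\left(1599 - 5145\right) + 3603\right) + \frac{1}{125 + 214}} = \sqrt{\left(-3546 + 3603\right) + \frac{1}{339}} = \sqrt{57 + \frac{1}{339}} = \sqrt{\frac{19324}{339}} = \frac{2 \sqrt{1637709}}{339}$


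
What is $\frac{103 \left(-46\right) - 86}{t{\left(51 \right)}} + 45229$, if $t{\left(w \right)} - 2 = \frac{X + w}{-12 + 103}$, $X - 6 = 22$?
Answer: $\frac{1262865}{29} \approx 43547.0$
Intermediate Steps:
$X = 28$ ($X = 6 + 22 = 28$)
$t{\left(w \right)} = \frac{30}{13} + \frac{w}{91}$ ($t{\left(w \right)} = 2 + \frac{28 + w}{-12 + 103} = 2 + \frac{28 + w}{91} = 2 + \left(28 + w\right) \frac{1}{91} = 2 + \left(\frac{4}{13} + \frac{w}{91}\right) = \frac{30}{13} + \frac{w}{91}$)
$\frac{103 \left(-46\right) - 86}{t{\left(51 \right)}} + 45229 = \frac{103 \left(-46\right) - 86}{\frac{30}{13} + \frac{1}{91} \cdot 51} + 45229 = \frac{-4738 - 86}{\frac{30}{13} + \frac{51}{91}} + 45229 = - \frac{4824}{\frac{261}{91}} + 45229 = \left(-4824\right) \frac{91}{261} + 45229 = - \frac{48776}{29} + 45229 = \frac{1262865}{29}$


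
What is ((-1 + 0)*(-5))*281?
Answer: 1405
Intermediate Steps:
((-1 + 0)*(-5))*281 = -1*(-5)*281 = 5*281 = 1405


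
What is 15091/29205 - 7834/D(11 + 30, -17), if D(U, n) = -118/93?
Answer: 180334186/29205 ≈ 6174.8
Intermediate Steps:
D(U, n) = -118/93 (D(U, n) = -118*1/93 = -118/93)
15091/29205 - 7834/D(11 + 30, -17) = 15091/29205 - 7834/(-118/93) = 15091*(1/29205) - 7834*(-93/118) = 15091/29205 + 364281/59 = 180334186/29205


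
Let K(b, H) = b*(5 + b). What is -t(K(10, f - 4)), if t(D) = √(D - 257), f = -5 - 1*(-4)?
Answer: -I*√107 ≈ -10.344*I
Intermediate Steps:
f = -1 (f = -5 + 4 = -1)
t(D) = √(-257 + D)
-t(K(10, f - 4)) = -√(-257 + 10*(5 + 10)) = -√(-257 + 10*15) = -√(-257 + 150) = -√(-107) = -I*√107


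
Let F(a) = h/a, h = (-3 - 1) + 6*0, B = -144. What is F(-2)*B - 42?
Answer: -330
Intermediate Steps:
h = -4 (h = -4 + 0 = -4)
F(a) = -4/a
F(-2)*B - 42 = -4/(-2)*(-144) - 42 = -4*(-½)*(-144) - 42 = 2*(-144) - 42 = -288 - 42 = -330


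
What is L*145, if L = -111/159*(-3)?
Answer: 16095/53 ≈ 303.68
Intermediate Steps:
L = 111/53 (L = -111*1/159*(-3) = -37/53*(-3) = 111/53 ≈ 2.0943)
L*145 = (111/53)*145 = 16095/53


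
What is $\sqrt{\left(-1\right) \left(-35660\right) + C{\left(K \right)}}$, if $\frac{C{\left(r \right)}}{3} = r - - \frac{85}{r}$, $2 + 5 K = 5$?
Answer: $\frac{\sqrt{902170}}{5} \approx 189.97$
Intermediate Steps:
$K = \frac{3}{5}$ ($K = - \frac{2}{5} + \frac{1}{5} \cdot 5 = - \frac{2}{5} + 1 = \frac{3}{5} \approx 0.6$)
$C{\left(r \right)} = 3 r + \frac{255}{r}$ ($C{\left(r \right)} = 3 \left(r - - \frac{85}{r}\right) = 3 \left(r + \frac{85}{r}\right) = 3 r + \frac{255}{r}$)
$\sqrt{\left(-1\right) \left(-35660\right) + C{\left(K \right)}} = \sqrt{\left(-1\right) \left(-35660\right) + \left(3 \cdot \frac{3}{5} + \frac{255}{\frac{3}{5}}\right)} = \sqrt{35660 + \left(\frac{9}{5} + 255 \cdot \frac{5}{3}\right)} = \sqrt{35660 + \left(\frac{9}{5} + 425\right)} = \sqrt{35660 + \frac{2134}{5}} = \sqrt{\frac{180434}{5}} = \frac{\sqrt{902170}}{5}$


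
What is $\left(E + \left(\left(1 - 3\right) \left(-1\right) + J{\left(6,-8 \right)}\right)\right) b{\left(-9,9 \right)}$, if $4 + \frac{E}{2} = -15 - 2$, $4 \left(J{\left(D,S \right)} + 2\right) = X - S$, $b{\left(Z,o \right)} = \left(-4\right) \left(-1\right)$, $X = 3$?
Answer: $-157$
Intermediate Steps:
$b{\left(Z,o \right)} = 4$
$J{\left(D,S \right)} = - \frac{5}{4} - \frac{S}{4}$ ($J{\left(D,S \right)} = -2 + \frac{3 - S}{4} = -2 - \left(- \frac{3}{4} + \frac{S}{4}\right) = - \frac{5}{4} - \frac{S}{4}$)
$E = -42$ ($E = -8 + 2 \left(-15 - 2\right) = -8 + 2 \left(-17\right) = -8 - 34 = -42$)
$\left(E + \left(\left(1 - 3\right) \left(-1\right) + J{\left(6,-8 \right)}\right)\right) b{\left(-9,9 \right)} = \left(-42 + \left(\left(1 - 3\right) \left(-1\right) - - \frac{3}{4}\right)\right) 4 = \left(-42 + \left(\left(-2\right) \left(-1\right) + \left(- \frac{5}{4} + 2\right)\right)\right) 4 = \left(-42 + \left(2 + \frac{3}{4}\right)\right) 4 = \left(-42 + \frac{11}{4}\right) 4 = \left(- \frac{157}{4}\right) 4 = -157$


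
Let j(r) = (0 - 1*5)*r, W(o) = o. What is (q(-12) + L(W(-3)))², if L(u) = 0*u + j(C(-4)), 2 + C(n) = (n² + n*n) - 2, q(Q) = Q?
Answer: 23104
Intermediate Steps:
C(n) = -4 + 2*n² (C(n) = -2 + ((n² + n*n) - 2) = -2 + ((n² + n²) - 2) = -2 + (2*n² - 2) = -2 + (-2 + 2*n²) = -4 + 2*n²)
j(r) = -5*r (j(r) = (0 - 5)*r = -5*r)
L(u) = -140 (L(u) = 0*u - 5*(-4 + 2*(-4)²) = 0 - 5*(-4 + 2*16) = 0 - 5*(-4 + 32) = 0 - 5*28 = 0 - 140 = -140)
(q(-12) + L(W(-3)))² = (-12 - 140)² = (-152)² = 23104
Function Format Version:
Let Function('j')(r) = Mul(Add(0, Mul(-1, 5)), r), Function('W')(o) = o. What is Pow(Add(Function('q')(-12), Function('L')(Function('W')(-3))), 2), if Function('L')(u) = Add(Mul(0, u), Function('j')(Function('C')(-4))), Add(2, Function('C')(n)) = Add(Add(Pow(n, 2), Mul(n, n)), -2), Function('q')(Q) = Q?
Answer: 23104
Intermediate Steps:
Function('C')(n) = Add(-4, Mul(2, Pow(n, 2))) (Function('C')(n) = Add(-2, Add(Add(Pow(n, 2), Mul(n, n)), -2)) = Add(-2, Add(Add(Pow(n, 2), Pow(n, 2)), -2)) = Add(-2, Add(Mul(2, Pow(n, 2)), -2)) = Add(-2, Add(-2, Mul(2, Pow(n, 2)))) = Add(-4, Mul(2, Pow(n, 2))))
Function('j')(r) = Mul(-5, r) (Function('j')(r) = Mul(Add(0, -5), r) = Mul(-5, r))
Function('L')(u) = -140 (Function('L')(u) = Add(Mul(0, u), Mul(-5, Add(-4, Mul(2, Pow(-4, 2))))) = Add(0, Mul(-5, Add(-4, Mul(2, 16)))) = Add(0, Mul(-5, Add(-4, 32))) = Add(0, Mul(-5, 28)) = Add(0, -140) = -140)
Pow(Add(Function('q')(-12), Function('L')(Function('W')(-3))), 2) = Pow(Add(-12, -140), 2) = Pow(-152, 2) = 23104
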